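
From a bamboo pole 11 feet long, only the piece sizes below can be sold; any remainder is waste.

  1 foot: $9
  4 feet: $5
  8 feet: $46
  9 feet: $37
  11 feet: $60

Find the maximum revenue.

99

Build best[k] bottom-up: best[k] = max over allowed piece i of (p[i] + best[k−i]).
best[1] = 9
best[2] = 18  (first piece 1, then best[1]=9)
best[3] = 27  (first piece 1, then best[2]=18)
best[4] = max(9+27, 5+0) = 36
best[5] = max(9+36, 5+9) = 45
best[6] = max(9+45, 5+18) = 54
best[7] = max(9+54, 5+27) = 63
best[8] = max(9+63, 5+36, 46+0) = 72
best[9] = max(9+72, 5+45, 46+9, 37+0) = 81
best[10] = max(9+81, 5+54, 46+18, 37+9) = 90
best[11] = max(9+90, 5+63, 46+27, 37+18, 60+0) = 99
One optimal cutting: 1 + 1 + 1 + 1 + 1 + 1 + 1 + 1 + 1 + 1 + 1 → $99.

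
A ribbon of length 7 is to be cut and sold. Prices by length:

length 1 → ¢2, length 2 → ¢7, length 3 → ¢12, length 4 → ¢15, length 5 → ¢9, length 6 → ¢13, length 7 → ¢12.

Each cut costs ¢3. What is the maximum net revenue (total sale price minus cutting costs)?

24

Build r[k] bottom-up: r[k] = max over allowed piece i of (p[i] + r[k−i]) − 3 per cut.
r[1] = 2
r[2] = max(2+2-3, 7+0) = 7
r[3] = max(2+7-3, 7+2-3, 12+0) = 12
r[4] = max(2+12-3, 7+7-3, 12+2-3, 15+0) = 15
r[5] = max(2+15-3, 7+12-3, 12+7-3, 15+2-3, 9+0) = 16
r[6] = max(2+16-3, 7+15-3, 12+12-3, 15+7-3, 9+2-3, 13+0) = 21
r[7] = max(2+21-3, 7+16-3, 12+15-3, …, 13+2-3, 12+0) = 24
One optimal plan: pieces 4 + 3 (1 cut) → ¢27 − ¢3 = ¢24.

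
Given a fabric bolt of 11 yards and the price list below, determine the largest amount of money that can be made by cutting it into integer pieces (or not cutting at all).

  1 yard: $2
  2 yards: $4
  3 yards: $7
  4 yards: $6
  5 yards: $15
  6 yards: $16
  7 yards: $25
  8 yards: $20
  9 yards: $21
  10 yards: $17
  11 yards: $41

Consider every possible first cut. R[k] is the best of p[i]+R[k−i] over all sellable i≤k.
R[1] = 2
R[2] = 4  (first piece 1, then R[1]=2)
R[3] = 7
R[4] = 9  (first piece 1, then R[3]=7)
R[5] = 15
R[6] = 17  (first piece 1, then R[5]=15)
R[7] = 25
R[8] = 27  (first piece 1, then R[7]=25)
R[9] = 29  (first piece 1, then R[8]=27)
R[10] = 32  (first piece 3, then R[7]=25)
R[11] = 41
Best is to sell the whole 11-yard piece uncut for $41.

41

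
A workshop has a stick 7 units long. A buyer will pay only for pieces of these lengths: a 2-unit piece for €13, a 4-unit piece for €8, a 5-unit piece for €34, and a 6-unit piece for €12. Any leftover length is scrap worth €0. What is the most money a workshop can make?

Build f[k] bottom-up: f[k] = max over allowed piece i of (p[i] + f[k−i]).
f[1] = 0
f[2] = 13
f[3] = 13
f[4] = max(13+13, 8+0) = 26
f[5] = max(13+13, 8+0, 34+0) = 34
f[6] = max(13+26, 8+13, 34+0, 12+0) = 39
f[7] = max(13+34, 8+13, 34+13, 12+0) = 47
One optimal cutting: 5 + 2 → €47.

47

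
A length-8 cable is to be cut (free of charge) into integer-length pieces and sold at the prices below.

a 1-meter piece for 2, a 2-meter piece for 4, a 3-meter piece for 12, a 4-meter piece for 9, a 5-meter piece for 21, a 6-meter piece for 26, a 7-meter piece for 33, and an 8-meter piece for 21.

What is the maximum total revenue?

Build best[k] bottom-up: best[k] = max over allowed piece i of (p[i] + best[k−i]).
best[1] = 2
best[2] = max(2+2, 4+0) = 4
best[3] = max(2+4, 4+2, 12+0) = 12
best[4] = max(2+12, 4+4, 12+2, 9+0) = 14
best[5] = max(2+14, 4+12, 12+4, 9+2, 21+0) = 21
best[6] = max(2+21, 4+14, 12+12, 9+4, 21+2, 26+0) = 26
best[7] = max(2+26, 4+21, 12+14, …, 26+2, 33+0) = 33
best[8] = max(2+33, 4+26, 12+21, …, 33+2, 21+0) = 35
One optimal cutting: 7 + 1 → 33 + 2 = 35.

35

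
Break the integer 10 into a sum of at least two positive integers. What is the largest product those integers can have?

Define m[k] = max over 1≤i<k of i · max(k−i, m[k−i]); the inner max lets the remainder stay uncut if that's better.
m[2] = 1·max(1,0) = 1·1 = 1
m[3] = max(1·2, 2·1) = 2
m[4] = max(1·3, 2·2, 3·1) = 4
m[5] = max(1·4, 2·3, 3·2, 4·1) = 6
m[6] = max(1·6, 2·4, 3·3, 4·2, 5·1) = 9
m[7] = max(1·9, 2·6, 3·4, 4·3, 5·2, 6·1) = 12
m[8] = max(1·12, 2·9, 3·6, …, 6·2, 7·1) = 18
m[9] = max(1·18, 2·12, 3·9, …, 7·2, 8·1) = 27
m[10] = max(1·27, 2·18, 3·12, …, 8·2, 9·1) = 36
One optimal split: 3 + 3 + 2 + 2; product 3·3·2·2 = 36.

36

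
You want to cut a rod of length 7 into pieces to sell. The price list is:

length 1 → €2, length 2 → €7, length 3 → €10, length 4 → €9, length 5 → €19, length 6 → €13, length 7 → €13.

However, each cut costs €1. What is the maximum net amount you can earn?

25

Let r[k] be the best obtainable value from length k. For each k, try every first piece i and keep the best of price[i] + r[k−i] minus the 1 cut fee when i<k.
r[1] = 2
r[2] = 7
r[3] = 10
r[4] = 13  (first piece 2, then r[2]=7)
r[5] = 19
r[6] = 20  (first piece 1, then r[5]=19)
r[7] = 25  (first piece 2, then r[5]=19)
One optimal plan: pieces 5 + 2 (1 cut) → €26 − €1 = €25.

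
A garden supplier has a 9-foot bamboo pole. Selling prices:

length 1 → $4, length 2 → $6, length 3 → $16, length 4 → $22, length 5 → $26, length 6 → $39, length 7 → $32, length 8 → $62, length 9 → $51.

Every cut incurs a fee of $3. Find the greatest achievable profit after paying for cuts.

63

Build r[k] bottom-up: r[k] = max over allowed piece i of (p[i] + r[k−i]) − 3 per cut.
r[1] = 4
r[2] = 6
r[3] = 16
r[4] = 22
r[5] = 26
r[6] = 39
r[7] = 40  (first piece 1, then r[6]=39)
r[8] = 62
r[9] = 63  (first piece 1, then r[8]=62)
One optimal plan: pieces 8 + 1 (1 cut) → $66 − $3 = $63.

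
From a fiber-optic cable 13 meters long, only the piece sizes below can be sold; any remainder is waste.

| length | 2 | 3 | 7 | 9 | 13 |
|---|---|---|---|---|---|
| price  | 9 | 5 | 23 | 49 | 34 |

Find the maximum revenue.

67

Let f[k] be the best obtainable value from length k. For each k, try every first piece i and keep the best of price[i] + f[k−i].
f[1] = 0
f[2] = 9
f[3] = 9
f[4] = 18  (first piece 2, then f[2]=9)
f[5] = 18
f[6] = 27  (first piece 2, then f[4]=18)
f[7] = 27
f[8] = 36  (first piece 2, then f[6]=27)
f[9] = 49
f[10] = 49
f[11] = 58  (first piece 2, then f[9]=49)
f[12] = 58
f[13] = 67  (first piece 2, then f[11]=58)
One optimal cutting: 9 + 2 + 2 → $67.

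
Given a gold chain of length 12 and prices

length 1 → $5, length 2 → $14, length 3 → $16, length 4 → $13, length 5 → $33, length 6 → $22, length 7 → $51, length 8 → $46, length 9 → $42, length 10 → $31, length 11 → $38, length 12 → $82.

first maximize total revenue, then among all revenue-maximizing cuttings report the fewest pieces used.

2

Consider every possible first cut. r[k] is the best of p[i]+r[k−i] over all sellable i≤k.
r[1] = 5
r[2] = max(5+5, 14+0) = 14
r[3] = max(5+14, 14+5, 16+0) = 19
r[4] = max(5+19, 14+14, 16+5, 13+0) = 28
r[5] = max(5+28, 14+19, 16+14, 13+5, 33+0) = 33
r[6] = max(5+33, 14+28, 16+19, 13+14, 33+5, 22+0) = 42
r[7] = max(5+42, 14+33, 16+28, …, 22+5, 51+0) = 51
r[8] = max(5+51, 14+42, 16+33, …, 51+5, 46+0) = 56
r[9] = max(5+56, 14+51, 16+42, …, 46+5, 42+0) = 65
r[10] = max(5+65, 14+56, 16+51, …, 42+5, 31+0) = 70
r[11] = max(5+70, 14+65, 16+56, …, 31+5, 38+0) = 79
r[12] = max(5+79, 14+70, 16+65, …, 38+5, 82+0) = 84
Maximum revenue is $84.
Now minimize piece count subject to staying optimal: for each k, pieces[k] = 1 + min over i with p[i]+r[k−i]=r[k] of pieces[k−i].
pieces[9] = 2
pieces[10] = 3
pieces[11] = 3
pieces[12] = 2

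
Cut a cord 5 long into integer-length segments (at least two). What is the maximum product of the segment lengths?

6

Let prod[k] be the best product for length k (with at least one cut). For each first piece i, the rest contributes max(k−i, prod[k−i]).
prod[2] = 1×max(1,0) = 1×1 = 1
prod[3] = 1×max(2,1) = 1×2 = 2
prod[4] = 2×max(2,1) = 2×2 = 4
prod[5] = 2×max(3,2) = 2×3 = 6
One optimal split: 3 + 2; product 3×2 = 6.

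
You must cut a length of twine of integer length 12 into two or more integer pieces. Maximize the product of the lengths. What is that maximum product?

Define f[k] = max over 1≤i<k of i · max(k−i, f[k−i]); the inner max lets the remainder stay uncut if that's better.
f[2] = 1·max(1,0) = 1·1 = 1
f[3] = max(1·2, 2·1) = 2
f[4] = max(1·3, 2·2, 3·1) = 4
f[5] = max(1·4, 2·3, 3·2, 4·1) = 6
f[6] = max(1·6, 2·4, 3·3, 4·2, 5·1) = 9
f[7] = max(1·9, 2·6, 3·4, 4·3, 5·2, 6·1) = 12
f[8] = max(1·12, 2·9, 3·6, …, 6·2, 7·1) = 18
f[9] = max(1·18, 2·12, 3·9, …, 7·2, 8·1) = 27
f[10] = max(1·27, 2·18, 3·12, …, 8·2, 9·1) = 36
f[11] = max(1·36, 2·27, 3·18, …, 9·2, 10·1) = 54
f[12] = max(1·54, 2·36, 3·27, …, 10·2, 11·1) = 81
One optimal split: 3 + 3 + 3 + 3; product 3·3·3·3 = 81.

81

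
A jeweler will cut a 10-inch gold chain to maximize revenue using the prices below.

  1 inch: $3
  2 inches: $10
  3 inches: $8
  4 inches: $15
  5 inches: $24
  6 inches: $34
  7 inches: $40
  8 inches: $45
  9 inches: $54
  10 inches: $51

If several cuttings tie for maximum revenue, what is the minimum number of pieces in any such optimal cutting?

2

Build r[k] bottom-up: r[k] = max over allowed piece i of (p[i] + r[k−i]).
r[1] = 3
r[2] = max(3+3, 10+0) = 10
r[3] = max(3+10, 10+3, 8+0) = 13
r[4] = max(3+13, 10+10, 8+3, 15+0) = 20
r[5] = max(3+20, 10+13, 8+10, 15+3, 24+0) = 24
r[6] = max(3+24, 10+20, 8+13, 15+10, 24+3, 34+0) = 34
r[7] = max(3+34, 10+24, 8+20, …, 34+3, 40+0) = 40
r[8] = max(3+40, 10+34, 8+24, …, 40+3, 45+0) = 45
r[9] = max(3+45, 10+40, 8+34, …, 45+3, 54+0) = 54
r[10] = max(3+54, 10+45, 8+40, …, 54+3, 51+0) = 57
Maximum revenue is $57.
Now minimize piece count subject to staying optimal: for each k, pieces[k] = 1 + min over i with p[i]+r[k−i]=r[k] of pieces[k−i].
pieces[7] = 1
pieces[8] = 1
pieces[9] = 1
pieces[10] = 2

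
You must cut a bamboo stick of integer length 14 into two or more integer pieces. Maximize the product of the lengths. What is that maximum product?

Let P[k] be the best product for length k (with at least one cut). For each first piece i, the rest contributes max(k−i, P[k−i]).
Small cases: P[2]=1, P[3]=2, P[4]=4, P[5]=6, P[6]=9, P[7]=12.
P[8] = 2×max(6,9) = 2×9 = 18
P[9] = 3×max(6,9) = 3×9 = 27
P[10] = 2×max(8,18) = 2×18 = 36
P[11] = 2×max(9,27) = 2×27 = 54
P[12] = 3×max(9,27) = 3×27 = 81
P[13] = 2×max(11,54) = 2×54 = 108
P[14] = 2×max(12,81) = 2×81 = 162
One optimal split: 3 + 3 + 3 + 3 + 2; product 3×3×3×3×2 = 162.

162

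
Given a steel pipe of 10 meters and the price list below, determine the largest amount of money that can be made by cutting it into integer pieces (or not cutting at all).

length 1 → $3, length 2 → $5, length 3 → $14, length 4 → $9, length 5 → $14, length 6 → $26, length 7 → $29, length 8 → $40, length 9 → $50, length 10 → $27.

53

Consider every possible first cut. R[k] is the best of p[i]+R[k−i] over all sellable i≤k.
R[1] = 3
R[2] = max(3+3, 5+0) = 6
R[3] = max(3+6, 5+3, 14+0) = 14
R[4] = max(3+14, 5+6, 14+3, 9+0) = 17
R[5] = max(3+17, 5+14, 14+6, 9+3, 14+0) = 20
R[6] = max(3+20, 5+17, 14+14, 9+6, 14+3, 26+0) = 28
R[7] = max(3+28, 5+20, 14+17, …, 26+3, 29+0) = 31
R[8] = max(3+31, 5+28, 14+20, …, 29+3, 40+0) = 40
R[9] = max(3+40, 5+31, 14+28, …, 40+3, 50+0) = 50
R[10] = max(3+50, 5+40, 14+31, …, 50+3, 27+0) = 53
One optimal cutting: 9 + 1 → $50 + $3 = $53.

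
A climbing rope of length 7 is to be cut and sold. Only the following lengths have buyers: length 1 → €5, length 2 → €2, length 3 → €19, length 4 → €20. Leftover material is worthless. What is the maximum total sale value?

43

Consider every possible first cut. r[k] is the best of p[i]+r[k−i] over all sellable i≤k.
r[1] = 5
r[2] = max(5+5, 2+0) = 10
r[3] = max(5+10, 2+5, 19+0) = 19
r[4] = max(5+19, 2+10, 19+5, 20+0) = 24
r[5] = max(5+24, 2+19, 19+10, 20+5) = 29
r[6] = max(5+29, 2+24, 19+19, 20+10) = 38
r[7] = max(5+38, 2+29, 19+24, 20+19) = 43
One optimal cutting: 3 + 3 + 1 → €43.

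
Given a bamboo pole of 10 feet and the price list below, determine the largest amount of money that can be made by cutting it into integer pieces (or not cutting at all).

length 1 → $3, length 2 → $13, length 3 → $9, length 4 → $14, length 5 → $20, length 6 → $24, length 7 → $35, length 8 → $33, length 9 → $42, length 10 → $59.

65

Consider every possible first cut. best[k] is the best of p[i]+best[k−i] over all sellable i≤k.
best[1] = 3
best[2] = max(3+3, 13+0) = 13
best[3] = max(3+13, 13+3, 9+0) = 16
best[4] = max(3+16, 13+13, 9+3, 14+0) = 26
best[5] = max(3+26, 13+16, 9+13, 14+3, 20+0) = 29
best[6] = max(3+29, 13+26, 9+16, 14+13, 20+3, 24+0) = 39
best[7] = max(3+39, 13+29, 9+26, …, 24+3, 35+0) = 42
best[8] = max(3+42, 13+39, 9+29, …, 35+3, 33+0) = 52
best[9] = max(3+52, 13+42, 9+39, …, 33+3, 42+0) = 55
best[10] = max(3+55, 13+52, 9+42, …, 42+3, 59+0) = 65
One optimal cutting: 2 + 2 + 2 + 2 + 2 → $13 + $13 + $13 + $13 + $13 = $65.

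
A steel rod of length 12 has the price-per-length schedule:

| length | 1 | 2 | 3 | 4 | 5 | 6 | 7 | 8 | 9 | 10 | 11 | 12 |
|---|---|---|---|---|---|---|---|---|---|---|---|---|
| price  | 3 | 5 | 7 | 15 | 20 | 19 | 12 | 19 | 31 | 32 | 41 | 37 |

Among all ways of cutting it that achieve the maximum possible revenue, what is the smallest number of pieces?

4

Let r[k] be the best obtainable value from length k. For each k, try every first piece i and keep the best of price[i] + r[k−i].
r[1] = 3
r[2] = max(3+3, 5+0) = 6
r[3] = max(3+6, 5+3, 7+0) = 9
r[4] = max(3+9, 5+6, 7+3, 15+0) = 15
r[5] = max(3+15, 5+9, 7+6, 15+3, 20+0) = 20
r[6] = max(3+20, 5+15, 7+9, 15+6, 20+3, 19+0) = 23
r[7] = max(3+23, 5+20, 7+15, …, 19+3, 12+0) = 26
r[8] = max(3+26, 5+23, 7+20, …, 12+3, 19+0) = 30
r[9] = max(3+30, 5+26, 7+23, …, 19+3, 31+0) = 35
r[10] = max(3+35, 5+30, 7+26, …, 31+3, 32+0) = 40
r[11] = max(3+40, 5+35, 7+30, …, 32+3, 41+0) = 43
r[12] = max(3+43, 5+40, 7+35, …, 41+3, 37+0) = 46
Maximum revenue is $46.
Now minimize piece count subject to staying optimal: for each k, pieces[k] = 1 + min over i with p[i]+r[k−i]=r[k] of pieces[k−i].
pieces[9] = 2
pieces[10] = 2
pieces[11] = 3
pieces[12] = 4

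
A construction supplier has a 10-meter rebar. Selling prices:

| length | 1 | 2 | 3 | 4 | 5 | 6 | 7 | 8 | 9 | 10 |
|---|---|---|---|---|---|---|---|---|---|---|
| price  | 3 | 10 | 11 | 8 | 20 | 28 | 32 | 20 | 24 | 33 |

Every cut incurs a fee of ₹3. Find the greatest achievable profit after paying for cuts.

Let v[k] be the best obtainable value from length k. For each k, try every first piece i and keep the best of price[i] + v[k−i] minus the 3 cut fee when i<k.
v[1] = 3
v[2] = max(3+3-3, 10+0) = 10
v[3] = max(3+10-3, 10+3-3, 11+0) = 11
v[4] = max(3+11-3, 10+10-3, 11+3-3, 8+0) = 17
v[5] = max(3+17-3, 10+11-3, 11+10-3, 8+3-3, 20+0) = 20
v[6] = max(3+20-3, 10+17-3, 11+11-3, 8+10-3, 20+3-3, 28+0) = 28
v[7] = max(3+28-3, 10+20-3, 11+17-3, …, 28+3-3, 32+0) = 32
v[8] = max(3+32-3, 10+28-3, 11+20-3, …, 32+3-3, 20+0) = 35
v[9] = max(3+35-3, 10+32-3, 11+28-3, …, 20+3-3, 24+0) = 39
v[10] = max(3+39-3, 10+35-3, 11+32-3, …, 24+3-3, 33+0) = 42
One optimal plan: pieces 6 + 2 + 2 (2 cuts) → ₹48 − ₹6 = ₹42.

42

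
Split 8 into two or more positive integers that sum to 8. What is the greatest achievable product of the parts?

18

Let g[k] be the best product for length k (with at least one cut). For each first piece i, the rest contributes max(k−i, g[k−i]).
g[2] = 1·max(1,0) = 1·1 = 1
g[3] = max(1·2, 2·1) = 2
g[4] = max(1·3, 2·2, 3·1) = 4
g[5] = max(1·4, 2·3, 3·2, 4·1) = 6
g[6] = max(1·6, 2·4, 3·3, 4·2, 5·1) = 9
g[7] = max(1·9, 2·6, 3·4, 4·3, 5·2, 6·1) = 12
g[8] = max(1·12, 2·9, 3·6, …, 6·2, 7·1) = 18
One optimal split: 3 + 3 + 2; product 3·3·2 = 18.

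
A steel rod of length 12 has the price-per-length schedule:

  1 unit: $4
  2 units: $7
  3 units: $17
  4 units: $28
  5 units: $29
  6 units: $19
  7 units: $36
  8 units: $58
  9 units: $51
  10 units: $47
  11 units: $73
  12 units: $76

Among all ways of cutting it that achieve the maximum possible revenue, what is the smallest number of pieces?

Build r[k] bottom-up: r[k] = max over allowed piece i of (p[i] + r[k−i]).
r[1] = 4
r[2] = 8  (first piece 1, then r[1]=4)
r[3] = 17
r[4] = 28
r[5] = 32  (first piece 1, then r[4]=28)
r[6] = 36  (first piece 1, then r[5]=32)
r[7] = 45  (first piece 3, then r[4]=28)
r[8] = 58
r[9] = 62  (first piece 1, then r[8]=58)
r[10] = 66  (first piece 1, then r[9]=62)
r[11] = 75  (first piece 3, then r[8]=58)
r[12] = 86  (first piece 4, then r[8]=58)
Maximum revenue is $86.
Now minimize piece count subject to staying optimal: for each k, pieces[k] = 1 + min over i with p[i]+r[k−i]=r[k] of pieces[k−i].
pieces[9] = 2
pieces[10] = 3
pieces[11] = 2
pieces[12] = 2

2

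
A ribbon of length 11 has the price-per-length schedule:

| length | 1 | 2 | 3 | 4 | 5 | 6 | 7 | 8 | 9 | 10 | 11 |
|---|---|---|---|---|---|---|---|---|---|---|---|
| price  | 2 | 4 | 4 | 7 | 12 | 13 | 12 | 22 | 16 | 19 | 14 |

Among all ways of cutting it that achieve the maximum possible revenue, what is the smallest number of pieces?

3

Build r[k] bottom-up: r[k] = max over allowed piece i of (p[i] + r[k−i]).
r[1] = 2
r[2] = max(2+2, 4+0) = 4
r[3] = max(2+4, 4+2, 4+0) = 6
r[4] = max(2+6, 4+4, 4+2, 7+0) = 8
r[5] = max(2+8, 4+6, 4+4, 7+2, 12+0) = 12
r[6] = max(2+12, 4+8, 4+6, 7+4, 12+2, 13+0) = 14
r[7] = max(2+14, 4+12, 4+8, …, 13+2, 12+0) = 16
r[8] = max(2+16, 4+14, 4+12, …, 12+2, 22+0) = 22
r[9] = max(2+22, 4+16, 4+14, …, 22+2, 16+0) = 24
r[10] = max(2+24, 4+22, 4+16, …, 16+2, 19+0) = 26
r[11] = max(2+26, 4+24, 4+22, …, 19+2, 14+0) = 28
Maximum revenue is ¢28.
Now minimize piece count subject to staying optimal: for each k, pieces[k] = 1 + min over i with p[i]+r[k−i]=r[k] of pieces[k−i].
pieces[8] = 1
pieces[9] = 2
pieces[10] = 2
pieces[11] = 3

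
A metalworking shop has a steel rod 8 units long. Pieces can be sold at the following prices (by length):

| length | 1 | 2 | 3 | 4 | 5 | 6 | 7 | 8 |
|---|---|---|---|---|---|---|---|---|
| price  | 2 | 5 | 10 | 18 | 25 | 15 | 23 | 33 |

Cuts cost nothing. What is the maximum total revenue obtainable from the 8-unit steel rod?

Let best[k] be the best obtainable value from length k. For each k, try every first piece i and keep the best of price[i] + best[k−i].
best[1] = 2
best[2] = 5
best[3] = 10
best[4] = 18
best[5] = 25
best[6] = 27  (first piece 1, then best[5]=25)
best[7] = 30  (first piece 2, then best[5]=25)
best[8] = 36  (first piece 4, then best[4]=18)
One optimal cutting: 4 + 4 → $18 + $18 = $36.

36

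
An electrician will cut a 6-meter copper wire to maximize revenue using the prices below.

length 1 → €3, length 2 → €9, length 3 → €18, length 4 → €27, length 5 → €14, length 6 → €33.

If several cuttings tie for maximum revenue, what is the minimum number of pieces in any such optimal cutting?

2

Let r[k] be the best obtainable value from length k. For each k, try every first piece i and keep the best of price[i] + r[k−i].
r[1] = 3
r[2] = 9
r[3] = 18
r[4] = 27
r[5] = 30  (first piece 1, then r[4]=27)
r[6] = 36  (first piece 2, then r[4]=27)
Maximum revenue is €36.
Now minimize piece count subject to staying optimal: for each k, pieces[k] = 1 + min over i with p[i]+r[k−i]=r[k] of pieces[k−i].
pieces[3] = 1
pieces[4] = 1
pieces[5] = 2
pieces[6] = 2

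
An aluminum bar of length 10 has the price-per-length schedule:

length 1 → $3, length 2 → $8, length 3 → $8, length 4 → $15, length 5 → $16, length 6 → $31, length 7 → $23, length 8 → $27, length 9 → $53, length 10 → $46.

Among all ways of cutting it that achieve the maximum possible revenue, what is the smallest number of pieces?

2

Build r[k] bottom-up: r[k] = max over allowed piece i of (p[i] + r[k−i]).
r[1] = 3
r[2] = max(3+3, 8+0) = 8
r[3] = max(3+8, 8+3, 8+0) = 11
r[4] = max(3+11, 8+8, 8+3, 15+0) = 16
r[5] = max(3+16, 8+11, 8+8, 15+3, 16+0) = 19
r[6] = max(3+19, 8+16, 8+11, 15+8, 16+3, 31+0) = 31
r[7] = max(3+31, 8+19, 8+16, …, 31+3, 23+0) = 34
r[8] = max(3+34, 8+31, 8+19, …, 23+3, 27+0) = 39
r[9] = max(3+39, 8+34, 8+31, …, 27+3, 53+0) = 53
r[10] = max(3+53, 8+39, 8+34, …, 53+3, 46+0) = 56
Maximum revenue is $56.
Now minimize piece count subject to staying optimal: for each k, pieces[k] = 1 + min over i with p[i]+r[k−i]=r[k] of pieces[k−i].
pieces[7] = 2
pieces[8] = 2
pieces[9] = 1
pieces[10] = 2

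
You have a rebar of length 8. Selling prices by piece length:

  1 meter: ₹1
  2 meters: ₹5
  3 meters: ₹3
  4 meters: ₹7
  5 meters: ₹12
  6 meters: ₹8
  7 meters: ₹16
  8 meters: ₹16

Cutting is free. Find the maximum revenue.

20

Build R[k] bottom-up: R[k] = max over allowed piece i of (p[i] + R[k−i]).
R[1] = 1
R[2] = 5
R[3] = 6  (first piece 1, then R[2]=5)
R[4] = 10  (first piece 2, then R[2]=5)
R[5] = 12
R[6] = 15  (first piece 2, then R[4]=10)
R[7] = 17  (first piece 2, then R[5]=12)
R[8] = 20  (first piece 2, then R[6]=15)
One optimal cutting: 2 + 2 + 2 + 2 → ₹5 + ₹5 + ₹5 + ₹5 = ₹20.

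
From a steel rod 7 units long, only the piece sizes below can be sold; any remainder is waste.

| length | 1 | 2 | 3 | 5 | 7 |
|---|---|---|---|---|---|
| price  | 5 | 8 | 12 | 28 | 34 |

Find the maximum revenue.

38

Build r[k] bottom-up: r[k] = max over allowed piece i of (p[i] + r[k−i]).
r[1] = 5
r[2] = 10  (first piece 1, then r[1]=5)
r[3] = 15  (first piece 1, then r[2]=10)
r[4] = 20  (first piece 1, then r[3]=15)
r[5] = 28
r[6] = 33  (first piece 1, then r[5]=28)
r[7] = 38  (first piece 1, then r[6]=33)
One optimal cutting: 5 + 1 + 1 → $38.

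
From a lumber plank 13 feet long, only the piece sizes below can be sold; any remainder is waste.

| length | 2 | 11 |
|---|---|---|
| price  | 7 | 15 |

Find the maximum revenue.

42

Build r[k] bottom-up: r[k] = max over allowed piece i of (p[i] + r[k−i]).
r[1] = 0
r[2] = 7
r[3] = 7
r[4] = 14  (first piece 2, then r[2]=7)
r[5] = 14
r[6] = 21  (first piece 2, then r[4]=14)
r[7] = 21
r[8] = 28  (first piece 2, then r[6]=21)
r[9] = 28
r[10] = 35  (first piece 2, then r[8]=28)
r[11] = max(7+28, 15+0) = 35
r[12] = max(7+35, 15+0) = 42
r[13] = max(7+35, 15+7) = 42
One optimal cutting: pieces 2 + 2 + 2 + 2 + 2 + 2 with 1 foot of scrap → $42.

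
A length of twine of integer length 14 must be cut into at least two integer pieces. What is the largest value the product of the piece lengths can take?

162

Define prod[k] = max over 1≤i<k of i · max(k−i, prod[k−i]); the inner max lets the remainder stay uncut if that's better.
prod[2] = 1·max(1,0) = 1·1 = 1
prod[3] = max(1·2, 2·1) = 2
prod[4] = max(1·3, 2·2, 3·1) = 4
prod[5] = max(1·4, 2·3, 3·2, 4·1) = 6
prod[6] = max(1·6, 2·4, 3·3, 4·2, 5·1) = 9
prod[7] = max(1·9, 2·6, 3·4, 4·3, 5·2, 6·1) = 12
prod[8] = max(1·12, 2·9, 3·6, …, 6·2, 7·1) = 18
prod[9] = max(1·18, 2·12, 3·9, …, 7·2, 8·1) = 27
prod[10] = max(1·27, 2·18, 3·12, …, 8·2, 9·1) = 36
prod[11] = max(1·36, 2·27, 3·18, …, 9·2, 10·1) = 54
prod[12] = max(1·54, 2·36, 3·27, …, 10·2, 11·1) = 81
prod[13] = max(1·81, 2·54, 3·36, …, 11·2, 12·1) = 108
prod[14] = max(1·108, 2·81, 3·54, …, 12·2, 13·1) = 162
One optimal split: 3 + 3 + 3 + 3 + 2; product 3·3·3·3·2 = 162.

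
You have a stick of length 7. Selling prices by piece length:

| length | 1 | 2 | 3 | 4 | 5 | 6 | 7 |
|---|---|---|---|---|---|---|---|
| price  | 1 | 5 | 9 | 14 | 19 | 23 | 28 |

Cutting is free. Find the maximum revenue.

Build r[k] bottom-up: r[k] = max over allowed piece i of (p[i] + r[k−i]).
r[1] = 1
r[2] = max(1+1, 5+0) = 5
r[3] = max(1+5, 5+1, 9+0) = 9
r[4] = max(1+9, 5+5, 9+1, 14+0) = 14
r[5] = max(1+14, 5+9, 9+5, 14+1, 19+0) = 19
r[6] = max(1+19, 5+14, 9+9, 14+5, 19+1, 23+0) = 23
r[7] = max(1+23, 5+19, 9+14, …, 23+1, 28+0) = 28
Best is to sell the whole 7-unit piece uncut for €28.

28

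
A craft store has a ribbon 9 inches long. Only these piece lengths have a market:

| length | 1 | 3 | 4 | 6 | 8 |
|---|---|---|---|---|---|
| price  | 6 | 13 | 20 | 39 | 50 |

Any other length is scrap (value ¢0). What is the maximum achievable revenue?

Let best[k] be the best obtainable value from length k. For each k, try every first piece i and keep the best of price[i] + best[k−i].
best[1] = 6
best[2] = 12  (first piece 1, then best[1]=6)
best[3] = max(6+12, 13+0) = 18
best[4] = max(6+18, 13+6, 20+0) = 24
best[5] = max(6+24, 13+12, 20+6) = 30
best[6] = max(6+30, 13+18, 20+12, 39+0) = 39
best[7] = max(6+39, 13+24, 20+18, 39+6) = 45
best[8] = max(6+45, 13+30, 20+24, 39+12, 50+0) = 51
best[9] = max(6+51, 13+39, 20+30, 39+18, 50+6) = 57
One optimal cutting: 6 + 1 + 1 + 1 → ¢57.

57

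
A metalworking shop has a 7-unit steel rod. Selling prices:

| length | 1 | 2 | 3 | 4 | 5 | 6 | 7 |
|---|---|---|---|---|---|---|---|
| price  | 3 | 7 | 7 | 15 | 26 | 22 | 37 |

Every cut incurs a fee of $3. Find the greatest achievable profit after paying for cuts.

37

Consider every possible first cut. v[k] is the best of p[i]+v[k−i] over all sellable i≤k, charging 3 whenever i<k.
v[1] = 3
v[2] = max(3+3-3, 7+0) = 7
v[3] = max(3+7-3, 7+3-3, 7+0) = 7
v[4] = max(3+7-3, 7+7-3, 7+3-3, 15+0) = 15
v[5] = max(3+15-3, 7+7-3, 7+7-3, 15+3-3, 26+0) = 26
v[6] = max(3+26-3, 7+15-3, 7+7-3, 15+7-3, 26+3-3, 22+0) = 26
v[7] = max(3+26-3, 7+26-3, 7+15-3, …, 22+3-3, 37+0) = 37
Best is to make no cuts and sell whole for $37.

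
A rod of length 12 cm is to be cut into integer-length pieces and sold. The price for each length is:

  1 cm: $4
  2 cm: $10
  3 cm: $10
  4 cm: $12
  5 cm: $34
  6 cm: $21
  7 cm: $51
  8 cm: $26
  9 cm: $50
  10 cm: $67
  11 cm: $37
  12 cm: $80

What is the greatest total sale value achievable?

85

Consider every possible first cut. R[k] is the best of p[i]+R[k−i] over all sellable i≤k.
R[1] = 4
R[2] = 10
R[3] = 14  (first piece 1, then R[2]=10)
R[4] = 20  (first piece 2, then R[2]=10)
R[5] = 34
R[6] = 38  (first piece 1, then R[5]=34)
R[7] = 51
R[8] = 55  (first piece 1, then R[7]=51)
R[9] = 61  (first piece 2, then R[7]=51)
R[10] = 68  (first piece 5, then R[5]=34)
R[11] = 72  (first piece 1, then R[10]=68)
R[12] = 85  (first piece 5, then R[7]=51)
One optimal cutting: 7 + 5 → $51 + $34 = $85.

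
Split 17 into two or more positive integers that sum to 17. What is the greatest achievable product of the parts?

486

Let f[k] be the best product for length k (with at least one cut). For each first piece i, the rest contributes max(k−i, f[k−i]).
f[2] = 1·max(1,0) = 1·1 = 1
f[3] = 1·max(2,1) = 1·2 = 2
f[4] = 2·max(2,1) = 2·2 = 4
f[5] = 2·max(3,2) = 2·3 = 6
f[6] = 3·max(3,2) = 3·3 = 9
f[7] = 2·max(5,6) = 2·6 = 12
f[8] = 2·max(6,9) = 2·9 = 18
f[9] = 3·max(6,9) = 3·9 = 27
f[10] = 2·max(8,18) = 2·18 = 36
f[11] = 2·max(9,27) = 2·27 = 54
f[12] = 3·max(9,27) = 3·27 = 81
f[13] = 2·max(11,54) = 2·54 = 108
f[14] = 2·max(12,81) = 2·81 = 162
f[15] = 3·max(12,81) = 3·81 = 243
f[16] = 2·max(14,162) = 2·162 = 324
f[17] = 2·max(15,243) = 2·243 = 486
One optimal split: 3 + 3 + 3 + 3 + 3 + 2; product 3·3·3·3·3·2 = 486.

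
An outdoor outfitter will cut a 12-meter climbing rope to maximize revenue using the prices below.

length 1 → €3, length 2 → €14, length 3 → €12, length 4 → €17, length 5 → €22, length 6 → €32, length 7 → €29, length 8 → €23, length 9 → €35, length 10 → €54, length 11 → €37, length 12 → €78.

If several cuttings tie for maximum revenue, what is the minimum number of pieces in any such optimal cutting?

6

Build r[k] bottom-up: r[k] = max over allowed piece i of (p[i] + r[k−i]).
r[1] = 3
r[2] = max(3+3, 14+0) = 14
r[3] = max(3+14, 14+3, 12+0) = 17
r[4] = max(3+17, 14+14, 12+3, 17+0) = 28
r[5] = max(3+28, 14+17, 12+14, 17+3, 22+0) = 31
r[6] = max(3+31, 14+28, 12+17, 17+14, 22+3, 32+0) = 42
r[7] = max(3+42, 14+31, 12+28, …, 32+3, 29+0) = 45
r[8] = max(3+45, 14+42, 12+31, …, 29+3, 23+0) = 56
r[9] = max(3+56, 14+45, 12+42, …, 23+3, 35+0) = 59
r[10] = max(3+59, 14+56, 12+45, …, 35+3, 54+0) = 70
r[11] = max(3+70, 14+59, 12+56, …, 54+3, 37+0) = 73
r[12] = max(3+73, 14+70, 12+59, …, 37+3, 78+0) = 84
Maximum revenue is €84.
Now minimize piece count subject to staying optimal: for each k, pieces[k] = 1 + min over i with p[i]+r[k−i]=r[k] of pieces[k−i].
pieces[9] = 5
pieces[10] = 5
pieces[11] = 6
pieces[12] = 6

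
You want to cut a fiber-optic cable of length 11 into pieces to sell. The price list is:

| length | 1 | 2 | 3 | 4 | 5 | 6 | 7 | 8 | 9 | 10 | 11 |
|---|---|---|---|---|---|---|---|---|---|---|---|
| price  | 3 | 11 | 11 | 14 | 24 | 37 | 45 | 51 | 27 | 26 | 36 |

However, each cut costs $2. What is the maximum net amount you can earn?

63

Let r[k] be the best obtainable value from length k. For each k, try every first piece i and keep the best of price[i] + r[k−i] minus the 2 cut fee when i<k.
r[1] = 3
r[2] = 11
r[3] = 12  (first piece 1, then r[2]=11)
r[4] = 20  (first piece 2, then r[2]=11)
r[5] = 24
r[6] = 37
r[7] = 45
r[8] = 51
r[9] = 54  (first piece 2, then r[7]=45)
r[10] = 60  (first piece 2, then r[8]=51)
r[11] = 63  (first piece 2, then r[9]=54)
One optimal plan: pieces 7 + 2 + 2 (2 cuts) → $67 − $4 = $63.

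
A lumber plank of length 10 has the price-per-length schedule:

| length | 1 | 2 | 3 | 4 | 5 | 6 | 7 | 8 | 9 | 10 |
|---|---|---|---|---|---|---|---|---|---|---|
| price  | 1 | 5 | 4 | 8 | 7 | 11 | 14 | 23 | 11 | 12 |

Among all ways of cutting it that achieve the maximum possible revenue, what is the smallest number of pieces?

Consider every possible first cut. r[k] is the best of p[i]+r[k−i] over all sellable i≤k.
r[1] = 1
r[2] = max(1+1, 5+0) = 5
r[3] = max(1+5, 5+1, 4+0) = 6
r[4] = max(1+6, 5+5, 4+1, 8+0) = 10
r[5] = max(1+10, 5+6, 4+5, 8+1, 7+0) = 11
r[6] = max(1+11, 5+10, 4+6, 8+5, 7+1, 11+0) = 15
r[7] = max(1+15, 5+11, 4+10, …, 11+1, 14+0) = 16
r[8] = max(1+16, 5+15, 4+11, …, 14+1, 23+0) = 23
r[9] = max(1+23, 5+16, 4+15, …, 23+1, 11+0) = 24
r[10] = max(1+24, 5+23, 4+16, …, 11+1, 12+0) = 28
Maximum revenue is $28.
Now minimize piece count subject to staying optimal: for each k, pieces[k] = 1 + min over i with p[i]+r[k−i]=r[k] of pieces[k−i].
pieces[7] = 4
pieces[8] = 1
pieces[9] = 2
pieces[10] = 2

2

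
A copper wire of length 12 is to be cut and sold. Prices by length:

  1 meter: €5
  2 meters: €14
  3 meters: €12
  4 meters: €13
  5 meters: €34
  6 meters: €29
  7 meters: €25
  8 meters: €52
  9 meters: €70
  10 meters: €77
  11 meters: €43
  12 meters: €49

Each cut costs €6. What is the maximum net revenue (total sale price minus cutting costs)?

Let net[k] be the best obtainable value from length k. For each k, try every first piece i and keep the best of price[i] + net[k−i] minus the 6 cut fee when i<k.
net[1] = 5
net[2] = max(5+5-6, 14+0) = 14
net[3] = max(5+14-6, 14+5-6, 12+0) = 13
net[4] = max(5+13-6, 14+14-6, 12+5-6, 13+0) = 22
net[5] = max(5+22-6, 14+13-6, 12+14-6, 13+5-6, 34+0) = 34
net[6] = max(5+34-6, 14+22-6, 12+13-6, 13+14-6, 34+5-6, 29+0) = 33
net[7] = max(5+33-6, 14+34-6, 12+22-6, …, 29+5-6, 25+0) = 42
net[8] = max(5+42-6, 14+33-6, 12+34-6, …, 25+5-6, 52+0) = 52
net[9] = max(5+52-6, 14+42-6, 12+33-6, …, 52+5-6, 70+0) = 70
net[10] = max(5+70-6, 14+52-6, 12+42-6, …, 70+5-6, 77+0) = 77
net[11] = max(5+77-6, 14+70-6, 12+52-6, …, 77+5-6, 43+0) = 78
net[12] = max(5+78-6, 14+77-6, 12+70-6, …, 43+5-6, 49+0) = 85
One optimal plan: pieces 10 + 2 (1 cut) → €91 − €6 = €85.

85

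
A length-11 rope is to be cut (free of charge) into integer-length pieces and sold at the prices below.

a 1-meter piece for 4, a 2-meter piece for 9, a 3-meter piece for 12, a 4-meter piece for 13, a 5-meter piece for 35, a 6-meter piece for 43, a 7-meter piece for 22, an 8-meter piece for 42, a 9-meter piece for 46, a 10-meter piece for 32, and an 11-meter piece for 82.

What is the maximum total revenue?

Let R[k] be the best obtainable value from length k. For each k, try every first piece i and keep the best of price[i] + R[k−i].
R[1] = 4
R[2] = 9
R[3] = 13  (first piece 1, then R[2]=9)
R[4] = 18  (first piece 2, then R[2]=9)
R[5] = 35
R[6] = 43
R[7] = 47  (first piece 1, then R[6]=43)
R[8] = 52  (first piece 2, then R[6]=43)
R[9] = 56  (first piece 1, then R[8]=52)
R[10] = 70  (first piece 5, then R[5]=35)
R[11] = 82
Best is to sell the whole 11-meter piece uncut for 82.

82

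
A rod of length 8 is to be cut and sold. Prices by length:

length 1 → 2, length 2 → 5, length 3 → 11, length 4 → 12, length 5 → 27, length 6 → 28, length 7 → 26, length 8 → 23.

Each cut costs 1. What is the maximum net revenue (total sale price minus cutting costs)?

37

Let net[k] be the best obtainable value from length k. For each k, try every first piece i and keep the best of price[i] + net[k−i] minus the 1 cut fee when i<k.
net[1] = 2
net[2] = 5
net[3] = 11
net[4] = 12  (first piece 1, then net[3]=11)
net[5] = 27
net[6] = 28  (first piece 1, then net[5]=27)
net[7] = 31  (first piece 2, then net[5]=27)
net[8] = 37  (first piece 3, then net[5]=27)
One optimal plan: pieces 5 + 3 (1 cut) → 38 − 1 = 37.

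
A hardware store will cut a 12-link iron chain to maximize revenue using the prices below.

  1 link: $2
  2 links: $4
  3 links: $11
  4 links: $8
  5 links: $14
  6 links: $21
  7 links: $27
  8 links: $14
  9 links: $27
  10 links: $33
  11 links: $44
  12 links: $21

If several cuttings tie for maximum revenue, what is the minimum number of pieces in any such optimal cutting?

2

Consider every possible first cut. r[k] is the best of p[i]+r[k−i] over all sellable i≤k.
r[1] = 2
r[2] = max(2+2, 4+0) = 4
r[3] = max(2+4, 4+2, 11+0) = 11
r[4] = max(2+11, 4+4, 11+2, 8+0) = 13
r[5] = max(2+13, 4+11, 11+4, 8+2, 14+0) = 15
r[6] = max(2+15, 4+13, 11+11, 8+4, 14+2, 21+0) = 22
r[7] = max(2+22, 4+15, 11+13, …, 21+2, 27+0) = 27
r[8] = max(2+27, 4+22, 11+15, …, 27+2, 14+0) = 29
r[9] = max(2+29, 4+27, 11+22, …, 14+2, 27+0) = 33
r[10] = max(2+33, 4+29, 11+27, …, 27+2, 33+0) = 38
r[11] = max(2+38, 4+33, 11+29, …, 33+2, 44+0) = 44
r[12] = max(2+44, 4+38, 11+33, …, 44+2, 21+0) = 46
Maximum revenue is $46.
Now minimize piece count subject to staying optimal: for each k, pieces[k] = 1 + min over i with p[i]+r[k−i]=r[k] of pieces[k−i].
pieces[9] = 3
pieces[10] = 2
pieces[11] = 1
pieces[12] = 2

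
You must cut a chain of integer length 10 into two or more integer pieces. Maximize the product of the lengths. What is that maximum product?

Fill m[k] for k=2..10: at each k try every first piece i and multiply by the better of (k−i) uncut or m[k−i].
Small cases: m[2]=1, m[3]=2.
m[4] = 2×max(2,1) = 2×2 = 4
m[5] = 2×max(3,2) = 2×3 = 6
m[6] = 3×max(3,2) = 3×3 = 9
m[7] = 2×max(5,6) = 2×6 = 12
m[8] = 2×max(6,9) = 2×9 = 18
m[9] = 3×max(6,9) = 3×9 = 27
m[10] = 2×max(8,18) = 2×18 = 36
One optimal split: 3 + 3 + 2 + 2; product 3×3×2×2 = 36.

36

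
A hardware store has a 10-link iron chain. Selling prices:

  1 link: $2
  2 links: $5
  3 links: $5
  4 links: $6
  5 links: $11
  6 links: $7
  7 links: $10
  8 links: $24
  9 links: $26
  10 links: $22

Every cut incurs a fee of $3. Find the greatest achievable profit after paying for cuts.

26

Let r[k] be the best obtainable value from length k. For each k, try every first piece i and keep the best of price[i] + r[k−i] minus the 3 cut fee when i<k.
r[1] = 2
r[2] = 5
r[3] = 5
r[4] = 7  (first piece 2, then r[2]=5)
r[5] = 11
r[6] = 10  (first piece 1, then r[5]=11)
r[7] = 13  (first piece 2, then r[5]=11)
r[8] = 24
r[9] = 26
r[10] = 26  (first piece 2, then r[8]=24)
One optimal plan: pieces 8 + 2 (1 cut) → $29 − $3 = $26.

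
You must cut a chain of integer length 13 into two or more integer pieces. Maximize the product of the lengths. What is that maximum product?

Fill m[k] for k=2..13: at each k try every first piece i and multiply by the better of (k−i) uncut or m[k−i].
m[2] = 1·max(1,0) = 1·1 = 1
m[3] = max(1·2, 2·1) = 2
m[4] = max(1·3, 2·2, 3·1) = 4
m[5] = max(1·4, 2·3, 3·2, 4·1) = 6
m[6] = max(1·6, 2·4, 3·3, 4·2, 5·1) = 9
m[7] = max(1·9, 2·6, 3·4, 4·3, 5·2, 6·1) = 12
m[8] = max(1·12, 2·9, 3·6, …, 6·2, 7·1) = 18
m[9] = max(1·18, 2·12, 3·9, …, 7·2, 8·1) = 27
m[10] = max(1·27, 2·18, 3·12, …, 8·2, 9·1) = 36
m[11] = max(1·36, 2·27, 3·18, …, 9·2, 10·1) = 54
m[12] = max(1·54, 2·36, 3·27, …, 10·2, 11·1) = 81
m[13] = max(1·81, 2·54, 3·36, …, 11·2, 12·1) = 108
One optimal split: 3 + 3 + 3 + 2 + 2; product 3·3·3·2·2 = 108.

108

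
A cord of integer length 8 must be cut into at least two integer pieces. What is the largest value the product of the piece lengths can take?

18

Let m[k] be the best product for length k (with at least one cut). For each first piece i, the rest contributes max(k−i, m[k−i]).
m[2] = 1*max(1,0) = 1*1 = 1
m[3] = 1*max(2,1) = 1*2 = 2
m[4] = 2*max(2,1) = 2*2 = 4
m[5] = 2*max(3,2) = 2*3 = 6
m[6] = 3*max(3,2) = 3*3 = 9
m[7] = 2*max(5,6) = 2*6 = 12
m[8] = 2*max(6,9) = 2*9 = 18
One optimal split: 3 + 3 + 2; product 3*3*2 = 18.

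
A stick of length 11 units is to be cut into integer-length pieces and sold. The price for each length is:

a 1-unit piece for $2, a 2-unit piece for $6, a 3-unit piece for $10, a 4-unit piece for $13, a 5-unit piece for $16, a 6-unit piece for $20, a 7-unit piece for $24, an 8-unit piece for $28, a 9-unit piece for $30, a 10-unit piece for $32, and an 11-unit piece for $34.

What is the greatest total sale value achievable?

38

Build r[k] bottom-up: r[k] = max over allowed piece i of (p[i] + r[k−i]).
r[1] = 2
r[2] = max(2+2, 6+0) = 6
r[3] = max(2+6, 6+2, 10+0) = 10
r[4] = max(2+10, 6+6, 10+2, 13+0) = 13
r[5] = max(2+13, 6+10, 10+6, 13+2, 16+0) = 16
r[6] = max(2+16, 6+13, 10+10, 13+6, 16+2, 20+0) = 20
r[7] = max(2+20, 6+16, 10+13, …, 20+2, 24+0) = 24
r[8] = max(2+24, 6+20, 10+16, …, 24+2, 28+0) = 28
r[9] = max(2+28, 6+24, 10+20, …, 28+2, 30+0) = 30
r[10] = max(2+30, 6+28, 10+24, …, 30+2, 32+0) = 34
r[11] = max(2+34, 6+30, 10+28, …, 32+2, 34+0) = 38
One optimal cutting: 8 + 3 → $28 + $10 = $38.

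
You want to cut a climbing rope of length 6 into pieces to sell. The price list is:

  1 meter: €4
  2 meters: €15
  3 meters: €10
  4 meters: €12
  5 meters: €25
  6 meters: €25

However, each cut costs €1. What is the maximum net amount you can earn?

43

Let v[k] be the best obtainable value from length k. For each k, try every first piece i and keep the best of price[i] + v[k−i] minus the 1 cut fee when i<k.
v[1] = 4
v[2] = 15
v[3] = 18  (first piece 1, then v[2]=15)
v[4] = 29  (first piece 2, then v[2]=15)
v[5] = 32  (first piece 1, then v[4]=29)
v[6] = 43  (first piece 2, then v[4]=29)
One optimal plan: pieces 2 + 2 + 2 (2 cuts) → €45 − €2 = €43.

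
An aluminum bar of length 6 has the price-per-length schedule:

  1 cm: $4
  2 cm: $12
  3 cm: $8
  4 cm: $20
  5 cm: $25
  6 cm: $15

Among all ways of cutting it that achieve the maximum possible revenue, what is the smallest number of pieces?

3

Consider every possible first cut. r[k] is the best of p[i]+r[k−i] over all sellable i≤k.
r[1] = 4
r[2] = max(4+4, 12+0) = 12
r[3] = max(4+12, 12+4, 8+0) = 16
r[4] = max(4+16, 12+12, 8+4, 20+0) = 24
r[5] = max(4+24, 12+16, 8+12, 20+4, 25+0) = 28
r[6] = max(4+28, 12+24, 8+16, 20+12, 25+4, 15+0) = 36
Maximum revenue is $36.
Now minimize piece count subject to staying optimal: for each k, pieces[k] = 1 + min over i with p[i]+r[k−i]=r[k] of pieces[k−i].
pieces[3] = 2
pieces[4] = 2
pieces[5] = 3
pieces[6] = 3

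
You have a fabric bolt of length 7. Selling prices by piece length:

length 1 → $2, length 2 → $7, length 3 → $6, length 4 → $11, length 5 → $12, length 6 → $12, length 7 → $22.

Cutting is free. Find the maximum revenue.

Let R[k] be the best obtainable value from length k. For each k, try every first piece i and keep the best of price[i] + R[k−i].
R[1] = 2
R[2] = 7
R[3] = 9  (first piece 1, then R[2]=7)
R[4] = 14  (first piece 2, then R[2]=7)
R[5] = 16  (first piece 1, then R[4]=14)
R[6] = 21  (first piece 2, then R[4]=14)
R[7] = 23  (first piece 1, then R[6]=21)
One optimal cutting: 2 + 2 + 2 + 1 → $7 + $7 + $7 + $2 = $23.

23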